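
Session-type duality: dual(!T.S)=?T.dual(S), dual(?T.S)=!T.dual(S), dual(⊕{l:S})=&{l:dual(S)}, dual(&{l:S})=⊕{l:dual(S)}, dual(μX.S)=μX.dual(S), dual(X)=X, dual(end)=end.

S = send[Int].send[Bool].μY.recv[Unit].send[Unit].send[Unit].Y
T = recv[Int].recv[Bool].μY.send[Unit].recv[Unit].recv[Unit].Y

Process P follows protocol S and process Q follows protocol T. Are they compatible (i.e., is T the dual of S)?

send[Int] ‖ recv[Int]  ✓
  send[Bool] ‖ recv[Bool]  ✓
    μY ‖ μY  ✓ (binder kept)
      recv[Unit] ‖ send[Unit]  ✓
        send[Unit] ‖ recv[Unit]  ✓
          send[Unit] ‖ recv[Unit]  ✓
            Y ‖ Y  ✓

YES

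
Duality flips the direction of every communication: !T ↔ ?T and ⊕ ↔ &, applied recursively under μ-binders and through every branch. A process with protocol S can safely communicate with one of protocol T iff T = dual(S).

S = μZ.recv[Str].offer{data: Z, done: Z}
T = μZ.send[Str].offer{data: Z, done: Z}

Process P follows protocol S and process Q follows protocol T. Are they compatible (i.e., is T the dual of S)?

μZ | μZ  match (binder kept)
  recv[Str] | send[Str]  match
    offer{data,done} | offer{data,done}  ✗ choice polarity not flipped — not dual

NO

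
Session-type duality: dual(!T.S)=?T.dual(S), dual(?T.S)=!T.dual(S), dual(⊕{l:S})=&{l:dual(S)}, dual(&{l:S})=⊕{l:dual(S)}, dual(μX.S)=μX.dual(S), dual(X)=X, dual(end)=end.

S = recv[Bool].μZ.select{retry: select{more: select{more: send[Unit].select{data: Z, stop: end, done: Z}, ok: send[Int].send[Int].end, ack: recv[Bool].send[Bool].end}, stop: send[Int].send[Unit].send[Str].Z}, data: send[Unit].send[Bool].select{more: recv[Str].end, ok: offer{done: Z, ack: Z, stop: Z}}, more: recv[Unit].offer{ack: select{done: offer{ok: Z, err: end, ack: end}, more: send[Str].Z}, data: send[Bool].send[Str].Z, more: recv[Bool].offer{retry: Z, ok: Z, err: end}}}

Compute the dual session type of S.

recv[Bool] → send[Bool]
  μZ → μZ  (rec unchanged)
    select{retry,data,more} → offer{retry,data,more}  (select→offer)
      [retry]
        select{more,stop} → offer{more,stop}  (select→offer)
          [more]
            select{more,ok,ack} → offer{more,ok,ack}  (select→offer)
              [more]
                send[Unit] → recv[Unit]
                  select{data,stop,done} → offer{data,stop,done}  (select→offer)
                    [data]
                      Z self-dual
                    [stop]
                      end self-dual
                    [done]
                      Z self-dual
              [ok]
                send[Int] → recv[Int]
                  send[Int] → recv[Int]
                    end self-dual
              [ack]
                recv[Bool] → send[Bool]
                  send[Bool] → recv[Bool]
                    end self-dual
          [stop]
            send[Int] → recv[Int]
              send[Unit] → recv[Unit]
                send[Str] → recv[Str]
                  Z self-dual
      [data]
        send[Unit] → recv[Unit]
          send[Bool] → recv[Bool]
            select{more,ok} → offer{more,ok}  (select→offer)
              [more]
                recv[Str] → send[Str]
                  end self-dual
              [ok]
                offer{done,ack,stop} → select{done,ack,stop}  (external→internal)
                  [done]
                    Z self-dual
                  [ack]
                    Z self-dual
                  [stop]
                    Z self-dual
      [more]
        recv[Unit] → send[Unit]
          offer{ack,data,more} → select{ack,data,more}  (external→internal)
            [ack]
              select{done,more} → offer{done,more}  (select→offer)
                [done]
                  offer{ok,err,ack} → select{ok,err,ack}  (external→internal)
                    [ok]
                      Z self-dual
                    [err]
                      end self-dual
                    [ack]
                      end self-dual
                [more]
                  send[Str] → recv[Str]
                    Z self-dual
            [data]
              send[Bool] → recv[Bool]
                send[Str] → recv[Str]
                  Z self-dual
            [more]
              recv[Bool] → send[Bool]
                offer{retry,ok,err} → select{retry,ok,err}  (external→internal)
                  [retry]
                    Z self-dual
                  [ok]
                    Z self-dual
                  [err]
                    end self-dual

send[Bool].μZ.offer{retry: offer{more: offer{more: recv[Unit].offer{data: Z, stop: end, done: Z}, ok: recv[Int].recv[Int].end, ack: send[Bool].recv[Bool].end}, stop: recv[Int].recv[Unit].recv[Str].Z}, data: recv[Unit].recv[Bool].offer{more: send[Str].end, ok: select{done: Z, ack: Z, stop: Z}}, more: send[Unit].select{ack: offer{done: select{ok: Z, err: end, ack: end}, more: recv[Str].Z}, data: recv[Bool].recv[Str].Z, more: send[Bool].select{retry: Z, ok: Z, err: end}}}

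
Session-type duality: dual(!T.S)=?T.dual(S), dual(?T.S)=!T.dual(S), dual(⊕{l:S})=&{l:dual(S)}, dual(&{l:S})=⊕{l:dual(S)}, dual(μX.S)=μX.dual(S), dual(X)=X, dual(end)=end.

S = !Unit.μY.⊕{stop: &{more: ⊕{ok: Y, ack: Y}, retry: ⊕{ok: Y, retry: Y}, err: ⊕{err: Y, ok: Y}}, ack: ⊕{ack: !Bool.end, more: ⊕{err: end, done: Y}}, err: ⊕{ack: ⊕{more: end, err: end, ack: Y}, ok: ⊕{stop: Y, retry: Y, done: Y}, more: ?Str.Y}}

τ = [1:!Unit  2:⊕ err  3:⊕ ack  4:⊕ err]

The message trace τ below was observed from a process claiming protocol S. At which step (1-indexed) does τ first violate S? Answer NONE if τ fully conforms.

NONE

@1 !Unit  ok  now at μY.…
@2 ⊕ err  ok  now at ⊕{ack: ⊕{more: end, err: end, ack: μY.…}, ok: ⊕{stop: μY.…, retry: μY.…, done: μY.…}, more: ?Str.μY.…}
@3 ⊕ ack  ok  now at ⊕{more: end, err: end, ack: μY.…}
@4 ⊕ err  ok  now at end
all 4 steps conform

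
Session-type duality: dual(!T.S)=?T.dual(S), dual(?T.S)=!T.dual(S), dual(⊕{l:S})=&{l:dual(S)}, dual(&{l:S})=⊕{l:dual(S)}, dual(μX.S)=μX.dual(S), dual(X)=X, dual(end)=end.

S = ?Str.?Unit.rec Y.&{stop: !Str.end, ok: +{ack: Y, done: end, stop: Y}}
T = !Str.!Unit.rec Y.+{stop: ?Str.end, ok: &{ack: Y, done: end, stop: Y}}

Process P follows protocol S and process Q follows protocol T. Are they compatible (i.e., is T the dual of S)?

YES

?Str vs !Str  ✓
  ?Unit vs !Unit  ✓
    rec Y vs rec Y  ✓ (μ self-dual)
      &{stop,ok} vs +{stop,ok}  ✓ same labels
        [stop]
          !Str vs ?Str  ✓
            end vs end  ✓
        [ok]
          +{ack,done,stop} vs &{ack,done,stop}  ✓ same labels
            [ack]
              Y vs Y  ✓
            [done]
              end vs end  ✓
            [stop]
              Y vs Y  ✓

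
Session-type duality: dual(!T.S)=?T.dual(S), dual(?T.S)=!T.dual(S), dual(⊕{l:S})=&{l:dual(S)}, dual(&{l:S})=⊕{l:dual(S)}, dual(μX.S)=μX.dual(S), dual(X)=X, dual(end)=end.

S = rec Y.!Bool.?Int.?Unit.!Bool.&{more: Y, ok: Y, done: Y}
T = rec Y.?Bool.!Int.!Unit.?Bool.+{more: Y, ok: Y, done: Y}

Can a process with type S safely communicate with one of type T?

YES

rec Y vs rec Y  match (μ self-dual)
  !Bool vs ?Bool  match
    ?Int vs !Int  match
      ?Unit vs !Unit  match
        !Bool vs ?Bool  match
          &{more,ok,done} vs +{more,ok,done}  match same labels
            case more:
              Y vs Y  match
            case ok:
              Y vs Y  match
            case done:
              Y vs Y  match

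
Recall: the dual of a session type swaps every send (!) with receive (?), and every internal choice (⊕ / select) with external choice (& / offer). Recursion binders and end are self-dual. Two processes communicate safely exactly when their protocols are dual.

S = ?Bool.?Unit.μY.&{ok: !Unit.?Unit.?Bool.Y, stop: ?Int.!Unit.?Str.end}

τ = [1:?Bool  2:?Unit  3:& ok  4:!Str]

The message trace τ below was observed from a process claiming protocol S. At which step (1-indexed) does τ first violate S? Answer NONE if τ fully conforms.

4

[1] ?Bool  ✓  state: ?Unit.μY.…
[2] ?Unit  ✓  state: μY.…
[3] & ok  ✓  state: !Unit.?Unit.?Bool.μY.…
[4] got !Str, protocol expects !Unit  ✗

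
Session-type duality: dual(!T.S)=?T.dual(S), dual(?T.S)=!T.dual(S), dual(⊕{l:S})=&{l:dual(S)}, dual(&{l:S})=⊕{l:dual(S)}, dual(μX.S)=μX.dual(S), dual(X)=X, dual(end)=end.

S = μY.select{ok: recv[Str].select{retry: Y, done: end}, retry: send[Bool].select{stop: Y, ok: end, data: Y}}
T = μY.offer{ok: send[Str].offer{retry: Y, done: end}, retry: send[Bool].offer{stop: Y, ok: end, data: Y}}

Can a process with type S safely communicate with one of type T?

NO

μY ‖ μY  match (rec unchanged)
  select{ok,retry} ‖ offer{ok,retry}  match label sets agree
    [ok]
      recv[Str] ‖ send[Str]  match
        select{retry,done} ‖ offer{retry,done}  match label sets agree
          [retry]
            Y ‖ Y  match
          [done]
            end ‖ end  match
    [retry]
      send[Bool] ‖ send[Bool]  ✗ same direction on both sides — not dual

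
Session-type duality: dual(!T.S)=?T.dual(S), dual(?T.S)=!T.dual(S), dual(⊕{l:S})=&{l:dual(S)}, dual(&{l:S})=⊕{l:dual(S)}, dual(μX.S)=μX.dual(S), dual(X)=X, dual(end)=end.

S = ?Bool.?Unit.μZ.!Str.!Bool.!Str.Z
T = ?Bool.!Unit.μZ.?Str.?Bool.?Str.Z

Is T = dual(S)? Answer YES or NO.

?Bool | ?Bool  ✗ same direction on both sides — not dual

NO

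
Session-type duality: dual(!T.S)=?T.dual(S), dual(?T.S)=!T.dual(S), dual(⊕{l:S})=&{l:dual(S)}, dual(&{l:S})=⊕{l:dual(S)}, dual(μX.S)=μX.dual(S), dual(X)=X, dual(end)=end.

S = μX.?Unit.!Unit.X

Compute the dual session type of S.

μX.!Unit.?Unit.X

μX → μX  (μ self-dual)
  ?Unit → !Unit
    !Unit → ?Unit
      X ↦ X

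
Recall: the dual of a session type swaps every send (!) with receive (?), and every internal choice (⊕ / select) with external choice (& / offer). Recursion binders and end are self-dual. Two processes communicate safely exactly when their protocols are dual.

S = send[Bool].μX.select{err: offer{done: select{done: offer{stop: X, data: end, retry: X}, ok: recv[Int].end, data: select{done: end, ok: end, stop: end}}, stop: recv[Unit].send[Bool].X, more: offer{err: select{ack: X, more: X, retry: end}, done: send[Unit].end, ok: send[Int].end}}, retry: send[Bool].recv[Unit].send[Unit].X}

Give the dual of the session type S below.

send[Bool] = recv[Bool]
  μX = μX  (binder kept)
    select{err,retry} = offer{err,retry}  (select→offer)
      • err:
        offer{done,stop,more} = select{done,stop,more}  (&→⊕)
          • done:
            select{done,ok,data} = offer{done,ok,data}  (select→offer)
              • done:
                offer{stop,data,retry} = select{stop,data,retry}  (&→⊕)
                  • stop:
                    X ↦ X
                  • data:
                    end ↦ end
                  • retry:
                    X ↦ X
              • ok:
                recv[Int] = send[Int]
                  end ↦ end
              • data:
                select{done,ok,stop} = offer{done,ok,stop}  (select→offer)
                  • done:
                    end ↦ end
                  • ok:
                    end ↦ end
                  • stop:
                    end ↦ end
          • stop:
            recv[Unit] = send[Unit]
              send[Bool] = recv[Bool]
                X ↦ X
          • more:
            offer{err,done,ok} = select{err,done,ok}  (&→⊕)
              • err:
                select{ack,more,retry} = offer{ack,more,retry}  (select→offer)
                  • ack:
                    X ↦ X
                  • more:
                    X ↦ X
                  • retry:
                    end ↦ end
              • done:
                send[Unit] = recv[Unit]
                  end ↦ end
              • ok:
                send[Int] = recv[Int]
                  end ↦ end
      • retry:
        send[Bool] = recv[Bool]
          recv[Unit] = send[Unit]
            send[Unit] = recv[Unit]
              X ↦ X

recv[Bool].μX.offer{err: select{done: offer{done: select{stop: X, data: end, retry: X}, ok: send[Int].end, data: offer{done: end, ok: end, stop: end}}, stop: send[Unit].recv[Bool].X, more: select{err: offer{ack: X, more: X, retry: end}, done: recv[Unit].end, ok: recv[Int].end}}, retry: recv[Bool].send[Unit].recv[Unit].X}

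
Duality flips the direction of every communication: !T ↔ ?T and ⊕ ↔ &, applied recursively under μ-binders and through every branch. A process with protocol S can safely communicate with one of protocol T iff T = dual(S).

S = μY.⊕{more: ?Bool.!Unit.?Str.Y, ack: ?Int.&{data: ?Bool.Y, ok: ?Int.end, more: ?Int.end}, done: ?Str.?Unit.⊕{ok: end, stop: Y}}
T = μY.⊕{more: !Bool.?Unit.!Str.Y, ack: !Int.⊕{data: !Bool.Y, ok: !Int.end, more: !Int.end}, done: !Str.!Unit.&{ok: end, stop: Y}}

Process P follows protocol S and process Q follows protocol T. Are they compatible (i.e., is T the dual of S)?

μY ‖ μY  ok (rec unchanged)
  ⊕{more,ack,done} ‖ ⊕{more,ack,done}  ✗ choice polarity not flipped — not dual

NO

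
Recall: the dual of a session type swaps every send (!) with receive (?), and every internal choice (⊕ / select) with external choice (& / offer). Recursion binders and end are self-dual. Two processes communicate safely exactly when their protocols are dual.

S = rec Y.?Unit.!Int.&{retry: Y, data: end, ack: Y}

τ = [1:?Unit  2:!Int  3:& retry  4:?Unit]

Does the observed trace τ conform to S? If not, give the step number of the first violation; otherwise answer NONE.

@1 ?Unit  ok  state: !Int.&{retry: rec Y.…, data: end, ack: rec Y.…}
@2 !Int  ok  state: &{retry: rec Y.…, data: end, ack: rec Y.…}
@3 & retry  ok  state: rec Y.…
@4 ?Unit  ok  state: !Int.&{retry: rec Y.…, data: end, ack: rec Y.…}
all 4 steps conform

NONE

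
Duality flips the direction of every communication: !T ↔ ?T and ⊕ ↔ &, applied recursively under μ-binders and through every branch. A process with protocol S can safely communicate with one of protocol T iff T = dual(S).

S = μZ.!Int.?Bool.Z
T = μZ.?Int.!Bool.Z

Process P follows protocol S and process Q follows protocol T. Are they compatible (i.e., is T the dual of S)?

YES

μZ | μZ  ok (rec unchanged)
  !Int | ?Int  ok
    ?Bool | !Bool  ok
      Z | Z  ok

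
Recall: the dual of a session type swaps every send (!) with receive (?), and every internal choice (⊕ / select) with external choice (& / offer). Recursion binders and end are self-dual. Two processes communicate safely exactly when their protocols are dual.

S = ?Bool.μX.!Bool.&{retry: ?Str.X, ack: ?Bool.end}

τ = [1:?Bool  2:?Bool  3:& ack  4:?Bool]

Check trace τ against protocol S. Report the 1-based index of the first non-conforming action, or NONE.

step 1: ?Bool  match  cont: μX.…
step 2: got ?Bool, protocol expects !Bool  ✗

2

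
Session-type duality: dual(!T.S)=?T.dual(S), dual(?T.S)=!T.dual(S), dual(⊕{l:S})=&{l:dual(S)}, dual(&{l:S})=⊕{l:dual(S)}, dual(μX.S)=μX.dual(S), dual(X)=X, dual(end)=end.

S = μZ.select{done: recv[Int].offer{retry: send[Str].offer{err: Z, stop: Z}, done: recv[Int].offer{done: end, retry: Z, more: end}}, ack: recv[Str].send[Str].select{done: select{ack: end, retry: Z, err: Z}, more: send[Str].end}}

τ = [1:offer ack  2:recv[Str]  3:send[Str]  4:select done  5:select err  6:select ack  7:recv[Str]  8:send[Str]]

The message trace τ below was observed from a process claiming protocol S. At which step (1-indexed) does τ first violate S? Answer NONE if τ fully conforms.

[1] got offer ack, protocol expects select done or select ack  ✗

1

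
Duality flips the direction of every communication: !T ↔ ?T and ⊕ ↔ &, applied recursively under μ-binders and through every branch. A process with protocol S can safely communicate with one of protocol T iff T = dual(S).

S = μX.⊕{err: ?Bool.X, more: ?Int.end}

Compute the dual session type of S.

μX.&{err: !Bool.X, more: !Int.end}

μX → μX  (rec unchanged)
  ⊕{err,more} → &{err,more}  (⊕→&)
    case err:
      ?Bool → !Bool
        X self-dual
    case more:
      ?Int → !Int
        end self-dual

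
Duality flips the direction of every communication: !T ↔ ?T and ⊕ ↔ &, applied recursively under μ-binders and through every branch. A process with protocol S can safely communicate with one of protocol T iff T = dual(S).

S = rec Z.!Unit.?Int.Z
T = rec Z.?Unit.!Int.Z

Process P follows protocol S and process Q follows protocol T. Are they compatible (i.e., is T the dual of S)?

rec Z vs rec Z  ok (rec unchanged)
  !Unit vs ?Unit  ok
    ?Int vs !Int  ok
      Z vs Z  ok

YES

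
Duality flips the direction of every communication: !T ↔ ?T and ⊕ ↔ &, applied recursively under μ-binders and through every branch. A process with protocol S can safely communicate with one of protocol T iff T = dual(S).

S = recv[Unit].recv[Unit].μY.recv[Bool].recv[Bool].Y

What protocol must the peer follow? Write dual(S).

send[Unit].send[Unit].μY.send[Bool].send[Bool].Y

recv[Unit] = send[Unit]
  recv[Unit] = send[Unit]
    μY = μY  (rec unchanged)
      recv[Bool] = send[Bool]
        recv[Bool] = send[Bool]
          Y ↦ Y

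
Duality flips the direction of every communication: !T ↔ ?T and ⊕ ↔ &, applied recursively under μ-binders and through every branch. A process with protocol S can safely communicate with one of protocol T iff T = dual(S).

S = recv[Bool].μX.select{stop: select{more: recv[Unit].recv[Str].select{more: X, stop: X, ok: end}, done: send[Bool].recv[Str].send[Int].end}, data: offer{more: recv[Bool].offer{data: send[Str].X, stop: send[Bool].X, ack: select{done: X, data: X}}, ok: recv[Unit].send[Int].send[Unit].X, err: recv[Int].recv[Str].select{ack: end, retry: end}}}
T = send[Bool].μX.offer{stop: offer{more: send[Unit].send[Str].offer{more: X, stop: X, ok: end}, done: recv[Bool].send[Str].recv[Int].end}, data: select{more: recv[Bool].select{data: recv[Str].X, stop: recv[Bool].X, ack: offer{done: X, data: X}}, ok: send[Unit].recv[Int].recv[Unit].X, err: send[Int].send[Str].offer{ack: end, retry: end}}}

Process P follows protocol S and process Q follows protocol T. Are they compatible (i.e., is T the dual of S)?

recv[Bool] | send[Bool]  ok
  μX | μX  ok (μ self-dual)
    select{stop,data} | offer{stop,data}  ok same labels
      • stop:
        select{more,done} | offer{more,done}  ok same labels
          • more:
            recv[Unit] | send[Unit]  ok
              recv[Str] | send[Str]  ok
                select{more,stop,ok} | offer{more,stop,ok}  ok same labels
                  • more:
                    X | X  ok
                  • stop:
                    X | X  ok
                  • ok:
                    end | end  ok
          • done:
            send[Bool] | recv[Bool]  ok
              recv[Str] | send[Str]  ok
                send[Int] | recv[Int]  ok
                  end | end  ok
      • data:
        offer{more,ok,err} | select{more,ok,err}  ok same labels
          • more:
            recv[Bool] | recv[Bool]  ✗ same direction on both sides — not dual

NO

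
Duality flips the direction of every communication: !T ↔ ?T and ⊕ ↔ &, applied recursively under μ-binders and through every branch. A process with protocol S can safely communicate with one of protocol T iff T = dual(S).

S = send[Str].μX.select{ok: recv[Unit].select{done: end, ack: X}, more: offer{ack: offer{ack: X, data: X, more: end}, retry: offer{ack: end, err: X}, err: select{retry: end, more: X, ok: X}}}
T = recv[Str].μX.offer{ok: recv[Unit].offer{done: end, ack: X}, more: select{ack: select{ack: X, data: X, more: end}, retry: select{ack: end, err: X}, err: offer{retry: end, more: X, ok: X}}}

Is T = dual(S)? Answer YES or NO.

NO

send[Str] vs recv[Str]  match
  μX vs μX  match (rec unchanged)
    select{ok,more} vs offer{ok,more}  match same labels
      • ok:
        recv[Unit] vs recv[Unit]  ✗ same direction on both sides — not dual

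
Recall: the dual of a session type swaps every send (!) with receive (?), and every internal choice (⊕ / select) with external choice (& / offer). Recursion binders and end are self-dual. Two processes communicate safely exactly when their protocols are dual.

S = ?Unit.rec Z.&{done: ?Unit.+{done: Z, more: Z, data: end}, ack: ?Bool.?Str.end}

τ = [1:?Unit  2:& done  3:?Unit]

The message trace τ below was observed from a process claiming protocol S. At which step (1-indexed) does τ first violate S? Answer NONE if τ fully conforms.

NONE

[1] ?Unit  ✓  state: rec Z.…
[2] & done  ✓  state: ?Unit.+{done: rec Z.…, more: rec Z.…, data: end}
[3] ?Unit  ✓  state: +{done: rec Z.…, more: rec Z.…, data: end}
all 3 steps conform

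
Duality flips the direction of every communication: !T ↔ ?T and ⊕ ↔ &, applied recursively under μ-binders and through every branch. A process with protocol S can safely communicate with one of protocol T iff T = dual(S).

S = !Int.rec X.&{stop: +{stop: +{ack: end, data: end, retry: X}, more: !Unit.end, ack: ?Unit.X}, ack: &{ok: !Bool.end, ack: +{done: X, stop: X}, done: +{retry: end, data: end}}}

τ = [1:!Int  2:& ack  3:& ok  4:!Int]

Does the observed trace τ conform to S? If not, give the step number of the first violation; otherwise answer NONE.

4

step 1: !Int  match  residual = rec X.…
step 2: & ack  match  residual = &{ok: !Bool.end, ack: +{done: rec X.…, stop: rec X.…}, done: +{retry: end, data: end}}
step 3: & ok  match  residual = !Bool.end
step 4: got !Int, protocol expects !Bool  ✗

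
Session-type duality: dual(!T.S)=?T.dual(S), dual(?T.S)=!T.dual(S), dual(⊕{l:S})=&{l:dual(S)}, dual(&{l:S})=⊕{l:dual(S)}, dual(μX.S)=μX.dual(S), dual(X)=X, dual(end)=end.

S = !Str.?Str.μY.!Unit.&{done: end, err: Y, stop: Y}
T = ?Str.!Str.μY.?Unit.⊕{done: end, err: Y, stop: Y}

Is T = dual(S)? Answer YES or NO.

!Str ‖ ?Str  ✓
  ?Str ‖ !Str  ✓
    μY ‖ μY  ✓ (μ self-dual)
      !Unit ‖ ?Unit  ✓
        &{done,err,stop} ‖ ⊕{done,err,stop}  ✓ same labels
          • done:
            end ‖ end  ✓
          • err:
            Y ‖ Y  ✓
          • stop:
            Y ‖ Y  ✓

YES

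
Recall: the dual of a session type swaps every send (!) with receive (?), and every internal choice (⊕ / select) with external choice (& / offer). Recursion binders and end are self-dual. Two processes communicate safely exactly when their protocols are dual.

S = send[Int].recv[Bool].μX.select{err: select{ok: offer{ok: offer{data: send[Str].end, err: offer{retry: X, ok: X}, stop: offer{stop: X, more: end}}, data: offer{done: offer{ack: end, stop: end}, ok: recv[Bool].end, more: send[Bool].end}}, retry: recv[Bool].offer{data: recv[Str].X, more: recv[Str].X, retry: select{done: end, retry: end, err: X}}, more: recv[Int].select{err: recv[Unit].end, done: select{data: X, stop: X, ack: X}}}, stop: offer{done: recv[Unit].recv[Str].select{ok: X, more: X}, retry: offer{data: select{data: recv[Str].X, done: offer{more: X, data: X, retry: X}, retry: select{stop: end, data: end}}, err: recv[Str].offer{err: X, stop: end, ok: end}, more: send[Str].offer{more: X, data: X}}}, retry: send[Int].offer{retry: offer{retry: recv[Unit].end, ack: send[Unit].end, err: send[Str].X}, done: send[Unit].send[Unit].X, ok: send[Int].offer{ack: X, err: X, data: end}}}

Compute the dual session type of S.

recv[Int].send[Bool].μX.offer{err: offer{ok: select{ok: select{data: recv[Str].end, err: select{retry: X, ok: X}, stop: select{stop: X, more: end}}, data: select{done: select{ack: end, stop: end}, ok: send[Bool].end, more: recv[Bool].end}}, retry: send[Bool].select{data: send[Str].X, more: send[Str].X, retry: offer{done: end, retry: end, err: X}}, more: send[Int].offer{err: send[Unit].end, done: offer{data: X, stop: X, ack: X}}}, stop: select{done: send[Unit].send[Str].offer{ok: X, more: X}, retry: select{data: offer{data: send[Str].X, done: select{more: X, data: X, retry: X}, retry: offer{stop: end, data: end}}, err: send[Str].select{err: X, stop: end, ok: end}, more: recv[Str].select{more: X, data: X}}}, retry: recv[Int].select{retry: select{retry: send[Unit].end, ack: recv[Unit].end, err: recv[Str].X}, done: recv[Unit].recv[Unit].X, ok: recv[Int].select{ack: X, err: X, data: end}}}

send[Int] → recv[Int]
  recv[Bool] → send[Bool]
    μX → μX  (rec unchanged)
      select{err,stop,retry} → offer{err,stop,retry}  (select→offer)
        case err:
          select{ok,retry,more} → offer{ok,retry,more}  (select→offer)
            case ok:
              offer{ok,data} → select{ok,data}  (offer→select)
                case ok:
                  offer{data,err,stop} → select{data,err,stop}  (offer→select)
                    case data:
                      send[Str] → recv[Str]
                        end ↦ end
                    case err:
                      offer{retry,ok} → select{retry,ok}  (offer→select)
                        case retry:
                          X ↦ X
                        case ok:
                          X ↦ X
                    case stop:
                      offer{stop,more} → select{stop,more}  (offer→select)
                        case stop:
                          X ↦ X
                        case more:
                          end ↦ end
                case data:
                  offer{done,ok,more} → select{done,ok,more}  (offer→select)
                    case done:
                      offer{ack,stop} → select{ack,stop}  (offer→select)
                        case ack:
                          end ↦ end
                        case stop:
                          end ↦ end
                    case ok:
                      recv[Bool] → send[Bool]
                        end ↦ end
                    case more:
                      send[Bool] → recv[Bool]
                        end ↦ end
            case retry:
              recv[Bool] → send[Bool]
                offer{data,more,retry} → select{data,more,retry}  (offer→select)
                  case data:
                    recv[Str] → send[Str]
                      X ↦ X
                  case more:
                    recv[Str] → send[Str]
                      X ↦ X
                  case retry:
                    select{done,retry,err} → offer{done,retry,err}  (select→offer)
                      case done:
                        end ↦ end
                      case retry:
                        end ↦ end
                      case err:
                        X ↦ X
            case more:
              recv[Int] → send[Int]
                select{err,done} → offer{err,done}  (select→offer)
                  case err:
                    recv[Unit] → send[Unit]
                      end ↦ end
                  case done:
                    select{data,stop,ack} → offer{data,stop,ack}  (select→offer)
                      case data:
                        X ↦ X
                      case stop:
                        X ↦ X
                      case ack:
                        X ↦ X
        case stop:
          offer{done,retry} → select{done,retry}  (offer→select)
            case done:
              recv[Unit] → send[Unit]
                recv[Str] → send[Str]
                  select{ok,more} → offer{ok,more}  (select→offer)
                    case ok:
                      X ↦ X
                    case more:
                      X ↦ X
            case retry:
              offer{data,err,more} → select{data,err,more}  (offer→select)
                case data:
                  select{data,done,retry} → offer{data,done,retry}  (select→offer)
                    case data:
                      recv[Str] → send[Str]
                        X ↦ X
                    case done:
                      offer{more,data,retry} → select{more,data,retry}  (offer→select)
                        case more:
                          X ↦ X
                        case data:
                          X ↦ X
                        case retry:
                          X ↦ X
                    case retry:
                      select{stop,data} → offer{stop,data}  (select→offer)
                        case stop:
                          end ↦ end
                        case data:
                          end ↦ end
                case err:
                  recv[Str] → send[Str]
                    offer{err,stop,ok} → select{err,stop,ok}  (offer→select)
                      case err:
                        X ↦ X
                      case stop:
                        end ↦ end
                      case ok:
                        end ↦ end
                case more:
                  send[Str] → recv[Str]
                    offer{more,data} → select{more,data}  (offer→select)
                      case more:
                        X ↦ X
                      case data:
                        X ↦ X
        case retry:
          send[Int] → recv[Int]
            offer{retry,done,ok} → select{retry,done,ok}  (offer→select)
              case retry:
                offer{retry,ack,err} → select{retry,ack,err}  (offer→select)
                  case retry:
                    recv[Unit] → send[Unit]
                      end ↦ end
                  case ack:
                    send[Unit] → recv[Unit]
                      end ↦ end
                  case err:
                    send[Str] → recv[Str]
                      X ↦ X
              case done:
                send[Unit] → recv[Unit]
                  send[Unit] → recv[Unit]
                    X ↦ X
              case ok:
                send[Int] → recv[Int]
                  offer{ack,err,data} → select{ack,err,data}  (offer→select)
                    case ack:
                      X ↦ X
                    case err:
                      X ↦ X
                    case data:
                      end ↦ end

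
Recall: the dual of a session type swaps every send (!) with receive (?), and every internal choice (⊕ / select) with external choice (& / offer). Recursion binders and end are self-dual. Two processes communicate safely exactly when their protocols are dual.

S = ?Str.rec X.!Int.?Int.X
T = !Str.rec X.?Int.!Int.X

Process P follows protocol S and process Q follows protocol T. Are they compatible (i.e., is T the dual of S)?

?Str | !Str  match
  rec X | rec X  match (μ self-dual)
    !Int | ?Int  match
      ?Int | !Int  match
        X | X  match

YES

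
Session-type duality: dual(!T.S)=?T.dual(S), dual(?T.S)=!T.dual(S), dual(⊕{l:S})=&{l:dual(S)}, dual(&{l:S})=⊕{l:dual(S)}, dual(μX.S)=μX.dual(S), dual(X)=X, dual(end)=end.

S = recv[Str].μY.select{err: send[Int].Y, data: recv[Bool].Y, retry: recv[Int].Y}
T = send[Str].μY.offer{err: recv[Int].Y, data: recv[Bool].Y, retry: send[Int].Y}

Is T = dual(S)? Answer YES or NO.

recv[Str] ‖ send[Str]  ok
  μY ‖ μY  ok (rec unchanged)
    select{err,data,retry} ‖ offer{err,data,retry}  ok labels match
      case err:
        send[Int] ‖ recv[Int]  ok
          Y ‖ Y  ok
      case data:
        recv[Bool] ‖ recv[Bool]  ✗ same direction on both sides — not dual

NO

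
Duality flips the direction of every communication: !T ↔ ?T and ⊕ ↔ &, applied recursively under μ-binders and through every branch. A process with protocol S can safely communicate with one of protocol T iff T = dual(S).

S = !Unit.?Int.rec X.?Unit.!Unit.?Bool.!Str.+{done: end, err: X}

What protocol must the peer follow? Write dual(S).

!Unit = ?Unit
  ?Int = !Int
    rec X = rec X  (μ self-dual)
      ?Unit = !Unit
        !Unit = ?Unit
          ?Bool = !Bool
            !Str = ?Str
              +{done,err} = &{done,err}  (⊕→&)
                case done:
                  end ↦ end
                case err:
                  X ↦ X

?Unit.!Int.rec X.!Unit.?Unit.!Bool.?Str.&{done: end, err: X}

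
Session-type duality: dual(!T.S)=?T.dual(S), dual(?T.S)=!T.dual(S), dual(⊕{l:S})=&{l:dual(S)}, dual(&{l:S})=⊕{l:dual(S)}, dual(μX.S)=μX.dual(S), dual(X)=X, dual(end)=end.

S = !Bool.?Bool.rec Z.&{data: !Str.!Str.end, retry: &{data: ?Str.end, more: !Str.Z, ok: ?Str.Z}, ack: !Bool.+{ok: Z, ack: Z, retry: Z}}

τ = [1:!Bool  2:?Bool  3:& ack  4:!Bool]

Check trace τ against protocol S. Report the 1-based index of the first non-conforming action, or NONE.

NONE

[1] !Bool  ok  state: ?Bool.rec Z.…
[2] ?Bool  ok  state: rec Z.…
[3] & ack  ok  state: !Bool.+{ok: rec Z.…, ack: rec Z.…, retry: rec Z.…}
[4] !Bool  ok  state: +{ok: rec Z.…, ack: rec Z.…, retry: rec Z.…}
all 4 steps conform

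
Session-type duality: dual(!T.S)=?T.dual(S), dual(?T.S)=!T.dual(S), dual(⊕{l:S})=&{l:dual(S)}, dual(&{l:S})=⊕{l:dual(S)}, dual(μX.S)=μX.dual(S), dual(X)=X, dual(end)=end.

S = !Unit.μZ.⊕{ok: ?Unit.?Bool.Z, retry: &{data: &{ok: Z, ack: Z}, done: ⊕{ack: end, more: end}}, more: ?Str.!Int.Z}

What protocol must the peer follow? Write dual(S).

!Unit = ?Unit
  μZ = μZ  (binder kept)
    ⊕{ok,retry,more} = &{ok,retry,more}  (internal→external)
      • ok:
        ?Unit = !Unit
          ?Bool = !Bool
            Z self-dual
      • retry:
        &{data,done} = ⊕{data,done}  (&→⊕)
          • data:
            &{ok,ack} = ⊕{ok,ack}  (&→⊕)
              • ok:
                Z self-dual
              • ack:
                Z self-dual
          • done:
            ⊕{ack,more} = &{ack,more}  (internal→external)
              • ack:
                end self-dual
              • more:
                end self-dual
      • more:
        ?Str = !Str
          !Int = ?Int
            Z self-dual

?Unit.μZ.&{ok: !Unit.!Bool.Z, retry: ⊕{data: ⊕{ok: Z, ack: Z}, done: &{ack: end, more: end}}, more: !Str.?Int.Z}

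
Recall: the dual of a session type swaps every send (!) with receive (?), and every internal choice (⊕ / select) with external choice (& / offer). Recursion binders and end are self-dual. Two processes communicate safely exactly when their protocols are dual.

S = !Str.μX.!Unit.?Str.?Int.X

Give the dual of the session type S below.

?Str.μX.?Unit.!Str.!Int.X

!Str → ?Str
  μX → μX  (μ self-dual)
    !Unit → ?Unit
      ?Str → !Str
        ?Int → !Int
          X self-dual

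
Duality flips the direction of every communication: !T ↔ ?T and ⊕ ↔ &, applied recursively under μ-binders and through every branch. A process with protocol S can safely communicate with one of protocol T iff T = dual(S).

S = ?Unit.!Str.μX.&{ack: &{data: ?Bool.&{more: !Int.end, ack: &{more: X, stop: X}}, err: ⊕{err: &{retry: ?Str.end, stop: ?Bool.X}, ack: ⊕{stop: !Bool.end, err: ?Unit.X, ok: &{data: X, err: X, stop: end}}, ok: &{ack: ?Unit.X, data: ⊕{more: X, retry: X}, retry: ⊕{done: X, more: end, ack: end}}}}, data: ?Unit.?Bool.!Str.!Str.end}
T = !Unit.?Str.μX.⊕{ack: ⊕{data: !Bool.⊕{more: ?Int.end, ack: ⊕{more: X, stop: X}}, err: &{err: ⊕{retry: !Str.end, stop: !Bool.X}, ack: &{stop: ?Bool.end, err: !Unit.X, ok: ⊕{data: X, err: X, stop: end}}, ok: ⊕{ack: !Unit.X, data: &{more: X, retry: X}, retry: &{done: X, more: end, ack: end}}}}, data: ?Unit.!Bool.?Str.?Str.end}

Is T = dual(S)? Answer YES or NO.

NO

?Unit | !Unit  ✓
  !Str | ?Str  ✓
    μX | μX  ✓ (binder kept)
      &{ack,data} | ⊕{ack,data}  ✓ same labels
        • ack:
          &{data,err} | ⊕{data,err}  ✓ same labels
            • data:
              ?Bool | !Bool  ✓
                &{more,ack} | ⊕{more,ack}  ✓ same labels
                  • more:
                    !Int | ?Int  ✓
                      end | end  ✓
                  • ack:
                    &{more,stop} | ⊕{more,stop}  ✓ same labels
                      • more:
                        X | X  ✓
                      • stop:
                        X | X  ✓
            • err:
              ⊕{err,ack,ok} | &{err,ack,ok}  ✓ same labels
                • err:
                  &{retry,stop} | ⊕{retry,stop}  ✓ same labels
                    • retry:
                      ?Str | !Str  ✓
                        end | end  ✓
                    • stop:
                      ?Bool | !Bool  ✓
                        X | X  ✓
                • ack:
                  ⊕{stop,err,ok} | &{stop,err,ok}  ✓ same labels
                    • stop:
                      !Bool | ?Bool  ✓
                        end | end  ✓
                    • err:
                      ?Unit | !Unit  ✓
                        X | X  ✓
                    • ok:
                      &{data,err,stop} | ⊕{data,err,stop}  ✓ same labels
                        • data:
                          X | X  ✓
                        • err:
                          X | X  ✓
                        • stop:
                          end | end  ✓
                • ok:
                  &{ack,data,retry} | ⊕{ack,data,retry}  ✓ same labels
                    • ack:
                      ?Unit | !Unit  ✓
                        X | X  ✓
                    • data:
                      ⊕{more,retry} | &{more,retry}  ✓ same labels
                        • more:
                          X | X  ✓
                        • retry:
                          X | X  ✓
                    • retry:
                      ⊕{done,more,ack} | &{done,more,ack}  ✓ same labels
                        • done:
                          X | X  ✓
                        • more:
                          end | end  ✓
                        • ack:
                          end | end  ✓
        • data:
          ?Unit | ?Unit  ✗ same direction on both sides — not dual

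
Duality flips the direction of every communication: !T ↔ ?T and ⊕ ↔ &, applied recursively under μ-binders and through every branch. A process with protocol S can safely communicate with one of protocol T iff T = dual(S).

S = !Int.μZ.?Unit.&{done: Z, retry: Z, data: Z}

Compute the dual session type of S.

!Int ↦ ?Int
  μZ ↦ μZ  (binder kept)
    ?Unit ↦ !Unit
      &{done,retry,data} ↦ ⊕{done,retry,data}  (offer→select)
        • done:
          dual(Z) = Z
        • retry:
          dual(Z) = Z
        • data:
          dual(Z) = Z

?Int.μZ.!Unit.⊕{done: Z, retry: Z, data: Z}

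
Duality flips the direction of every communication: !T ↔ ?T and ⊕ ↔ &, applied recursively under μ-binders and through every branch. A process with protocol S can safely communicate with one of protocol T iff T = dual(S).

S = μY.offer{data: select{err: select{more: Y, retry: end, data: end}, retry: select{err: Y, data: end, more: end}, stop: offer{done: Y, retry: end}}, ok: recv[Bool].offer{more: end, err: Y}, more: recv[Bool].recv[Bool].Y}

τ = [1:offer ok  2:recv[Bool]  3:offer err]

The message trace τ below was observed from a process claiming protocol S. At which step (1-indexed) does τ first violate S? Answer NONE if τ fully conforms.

NONE

[1] offer ok  match  now at recv[Bool].offer{more: end, err: μY.…}
[2] recv[Bool]  match  now at offer{more: end, err: μY.…}
[3] offer err  match  now at μY.…
all 3 steps conform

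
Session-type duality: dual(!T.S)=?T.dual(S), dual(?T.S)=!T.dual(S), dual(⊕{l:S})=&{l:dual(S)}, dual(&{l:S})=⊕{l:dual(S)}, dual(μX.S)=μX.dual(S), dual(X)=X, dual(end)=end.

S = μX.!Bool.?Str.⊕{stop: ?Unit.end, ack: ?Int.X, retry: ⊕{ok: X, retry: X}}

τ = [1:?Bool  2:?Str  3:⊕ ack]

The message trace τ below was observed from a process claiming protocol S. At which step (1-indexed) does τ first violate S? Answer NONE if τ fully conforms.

step 1: got ?Bool, protocol expects !Bool  ✗

1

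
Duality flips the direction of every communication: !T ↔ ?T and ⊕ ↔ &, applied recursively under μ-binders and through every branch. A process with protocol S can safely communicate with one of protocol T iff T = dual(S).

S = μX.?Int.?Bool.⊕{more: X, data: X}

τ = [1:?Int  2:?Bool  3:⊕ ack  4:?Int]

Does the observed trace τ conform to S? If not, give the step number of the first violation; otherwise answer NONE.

3

[1] ?Int  match  now at ?Bool.⊕{more: μX.…, data: μX.…}
[2] ?Bool  match  now at ⊕{more: μX.…, data: μX.…}
[3] got ⊕ ack, protocol expects ⊕ more or ⊕ data  ✗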